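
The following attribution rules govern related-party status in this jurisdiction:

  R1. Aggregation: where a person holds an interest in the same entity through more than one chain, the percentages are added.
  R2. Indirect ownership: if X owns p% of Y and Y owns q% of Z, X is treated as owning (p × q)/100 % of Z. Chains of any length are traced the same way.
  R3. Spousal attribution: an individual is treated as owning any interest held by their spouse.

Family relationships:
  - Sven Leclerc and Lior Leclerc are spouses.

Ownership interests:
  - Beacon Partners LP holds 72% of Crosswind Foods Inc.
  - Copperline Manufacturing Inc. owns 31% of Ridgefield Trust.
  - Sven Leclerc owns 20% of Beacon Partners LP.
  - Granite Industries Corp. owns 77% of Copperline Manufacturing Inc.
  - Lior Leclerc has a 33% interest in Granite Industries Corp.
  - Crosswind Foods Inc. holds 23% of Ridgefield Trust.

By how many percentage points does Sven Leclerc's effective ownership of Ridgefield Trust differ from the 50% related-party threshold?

38.8109

By spousal attribution (R3), Sven Leclerc is treated as owning Lior Leclerc's 33% interest in Granite Industries Corp.
Chain via Beacon Partners LP → Crosswind Foods Inc. (R2): 20% × 72% × 23% = 3.312% of Ridgefield Trust.
Chain via Granite Industries Corp. → Copperline Manufacturing Inc. (R2): 33% × 77% × 31% = 7.8771% of Ridgefield Trust.
Aggregating (R1): 3.312% + 7.8771% = 11.1891%.
11.1891% falls short of the 50% threshold by 38.8109 percentage points.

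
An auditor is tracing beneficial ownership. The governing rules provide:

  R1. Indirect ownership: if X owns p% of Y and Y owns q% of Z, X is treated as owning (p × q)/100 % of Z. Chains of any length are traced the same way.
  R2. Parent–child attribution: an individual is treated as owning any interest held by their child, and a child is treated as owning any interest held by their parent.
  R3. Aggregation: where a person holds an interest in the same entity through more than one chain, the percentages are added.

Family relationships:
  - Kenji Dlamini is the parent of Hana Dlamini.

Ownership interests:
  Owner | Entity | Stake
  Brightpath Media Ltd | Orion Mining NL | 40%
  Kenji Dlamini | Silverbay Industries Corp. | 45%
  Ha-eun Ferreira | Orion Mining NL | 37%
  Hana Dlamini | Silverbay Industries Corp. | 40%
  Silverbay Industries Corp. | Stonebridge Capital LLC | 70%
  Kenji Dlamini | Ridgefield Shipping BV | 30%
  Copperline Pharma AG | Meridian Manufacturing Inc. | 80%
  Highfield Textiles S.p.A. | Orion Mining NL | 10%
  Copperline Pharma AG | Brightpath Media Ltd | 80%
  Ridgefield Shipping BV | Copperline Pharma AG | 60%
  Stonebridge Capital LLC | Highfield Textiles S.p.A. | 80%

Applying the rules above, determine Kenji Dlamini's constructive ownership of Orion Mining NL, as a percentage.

10.52%

By parent–child attribution (R2), Kenji Dlamini is treated as also owning Hana Dlamini's interest in Silverbay Industries Corp, giving 45% + 40% = 85%.
Chain via Silverbay Industries Corp. → Stonebridge Capital LLC → Highfield Textiles S.p.A. (R1): 85% × 70% × 80% × 10% = 4.76% of Orion Mining NL.
Chain via Ridgefield Shipping BV → Copperline Pharma AG → Brightpath Media Ltd (R1): 30% × 60% × 80% × 40% = 5.76% of Orion Mining NL.
Aggregating (R3): 4.76% + 5.76% = 10.52%.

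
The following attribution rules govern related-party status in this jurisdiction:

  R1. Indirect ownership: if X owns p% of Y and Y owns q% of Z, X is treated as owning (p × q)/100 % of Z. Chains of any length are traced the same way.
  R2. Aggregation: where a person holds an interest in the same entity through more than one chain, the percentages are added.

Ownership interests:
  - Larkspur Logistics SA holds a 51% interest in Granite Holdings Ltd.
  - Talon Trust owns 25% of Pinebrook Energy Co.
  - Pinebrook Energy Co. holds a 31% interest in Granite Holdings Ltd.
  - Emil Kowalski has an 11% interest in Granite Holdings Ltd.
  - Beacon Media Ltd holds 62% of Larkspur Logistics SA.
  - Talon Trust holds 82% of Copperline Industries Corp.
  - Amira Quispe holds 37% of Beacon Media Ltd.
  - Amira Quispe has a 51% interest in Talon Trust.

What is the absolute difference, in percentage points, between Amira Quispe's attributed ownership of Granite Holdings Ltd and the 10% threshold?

Chain via Talon Trust → Pinebrook Energy Co. (R1): 51% × 25% × 31% = 3.9525% of Granite Holdings Ltd.
Chain via Beacon Media Ltd → Larkspur Logistics SA (R1): 37% × 62% × 51% = 11.6994% of Granite Holdings Ltd.
Aggregating (R2): 3.9525% + 11.6994% = 15.6519%.
15.6519% exceeds the 10% threshold by 5.6519 percentage points.

5.6519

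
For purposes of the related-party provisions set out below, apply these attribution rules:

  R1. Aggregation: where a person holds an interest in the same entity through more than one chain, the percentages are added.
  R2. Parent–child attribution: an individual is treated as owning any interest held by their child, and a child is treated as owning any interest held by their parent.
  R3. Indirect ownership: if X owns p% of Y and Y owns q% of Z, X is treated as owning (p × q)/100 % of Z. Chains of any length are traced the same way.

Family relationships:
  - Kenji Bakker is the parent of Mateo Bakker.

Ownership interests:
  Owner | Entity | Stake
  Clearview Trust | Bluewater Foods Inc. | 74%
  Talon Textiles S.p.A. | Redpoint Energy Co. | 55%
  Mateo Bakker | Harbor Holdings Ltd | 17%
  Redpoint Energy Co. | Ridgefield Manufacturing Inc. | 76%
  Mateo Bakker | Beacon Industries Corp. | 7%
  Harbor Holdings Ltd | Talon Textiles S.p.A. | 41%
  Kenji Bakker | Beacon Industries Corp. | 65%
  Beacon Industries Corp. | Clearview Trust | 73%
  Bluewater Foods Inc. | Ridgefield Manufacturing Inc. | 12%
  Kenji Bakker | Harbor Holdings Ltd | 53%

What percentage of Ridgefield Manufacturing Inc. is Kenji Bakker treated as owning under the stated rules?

By parent–child attribution (R2), Kenji Bakker is treated as also owning Mateo Bakker's interest in Harbor Holdings Ltd, giving 53% + 17% = 70%.
By parent–child attribution (R2), Kenji Bakker is treated as also owning Mateo Bakker's interest in Beacon Industries Corp, giving 65% + 7% = 72%.
Chain via Harbor Holdings Ltd → Talon Textiles S.p.A. → Redpoint Energy Co. (R3): 70% × 41% × 55% × 76% = 11.9966% of Ridgefield Manufacturing Inc.
Chain via Beacon Industries Corp. → Clearview Trust → Bluewater Foods Inc. (R3): 72% × 73% × 74% × 12% = 4.667328% of Ridgefield Manufacturing Inc.
Aggregating (R1): 11.9966% + 4.667328% = 16.663928%.

16.663928%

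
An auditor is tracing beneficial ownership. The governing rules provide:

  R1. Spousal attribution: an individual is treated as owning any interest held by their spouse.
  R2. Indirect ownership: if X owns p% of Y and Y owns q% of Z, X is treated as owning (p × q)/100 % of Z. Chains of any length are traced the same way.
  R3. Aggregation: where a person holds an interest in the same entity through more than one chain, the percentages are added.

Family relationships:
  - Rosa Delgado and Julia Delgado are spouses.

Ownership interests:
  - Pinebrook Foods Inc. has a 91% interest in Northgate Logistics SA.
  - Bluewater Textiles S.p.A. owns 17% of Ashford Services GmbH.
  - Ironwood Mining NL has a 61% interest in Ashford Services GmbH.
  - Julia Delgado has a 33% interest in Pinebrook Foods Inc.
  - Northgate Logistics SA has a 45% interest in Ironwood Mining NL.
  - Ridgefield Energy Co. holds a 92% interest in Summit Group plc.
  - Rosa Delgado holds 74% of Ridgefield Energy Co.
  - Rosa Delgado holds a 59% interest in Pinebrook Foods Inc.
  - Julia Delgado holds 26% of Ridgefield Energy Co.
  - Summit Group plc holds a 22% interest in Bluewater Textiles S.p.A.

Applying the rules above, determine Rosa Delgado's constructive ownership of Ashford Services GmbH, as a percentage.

26.42194%

By spousal attribution (R1), Rosa Delgado is treated as also owning Julia Delgado's interest in Ridgefield Energy Co, giving 74% + 26% = 100%.
By spousal attribution (R1), Rosa Delgado is treated as also owning Julia Delgado's interest in Pinebrook Foods Inc, giving 59% + 33% = 92%.
Chain via Ridgefield Energy Co. → Summit Group plc → Bluewater Textiles S.p.A. (R2): 100% × 92% × 22% × 17% = 3.4408% of Ashford Services GmbH.
Chain via Pinebrook Foods Inc. → Northgate Logistics SA → Ironwood Mining NL (R2): 92% × 91% × 45% × 61% = 22.98114% of Ashford Services GmbH.
Aggregating (R3): 3.4408% + 22.98114% = 26.42194%.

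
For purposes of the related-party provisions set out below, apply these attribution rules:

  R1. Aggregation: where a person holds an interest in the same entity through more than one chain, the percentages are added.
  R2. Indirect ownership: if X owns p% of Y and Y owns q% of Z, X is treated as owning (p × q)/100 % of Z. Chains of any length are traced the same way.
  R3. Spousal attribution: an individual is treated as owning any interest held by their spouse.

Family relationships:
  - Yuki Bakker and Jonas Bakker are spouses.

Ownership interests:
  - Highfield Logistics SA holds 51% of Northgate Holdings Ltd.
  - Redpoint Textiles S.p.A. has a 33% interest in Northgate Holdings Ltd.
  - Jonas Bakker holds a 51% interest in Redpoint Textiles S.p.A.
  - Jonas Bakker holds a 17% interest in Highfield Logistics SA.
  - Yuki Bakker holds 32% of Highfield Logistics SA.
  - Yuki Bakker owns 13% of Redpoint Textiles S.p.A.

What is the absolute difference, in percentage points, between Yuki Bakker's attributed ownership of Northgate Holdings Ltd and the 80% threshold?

33.89

By spousal attribution (R3), Yuki Bakker is treated as also owning Jonas Bakker's interest in Highfield Logistics SA, giving 32% + 17% = 49%.
By spousal attribution (R3), Yuki Bakker is treated as also owning Jonas Bakker's interest in Redpoint Textiles S.p.A, giving 13% + 51% = 64%.
Chain via Highfield Logistics SA (R2): 49% × 51% = 24.99% of Northgate Holdings Ltd.
Chain via Redpoint Textiles S.p.A. (R2): 64% × 33% = 21.12% of Northgate Holdings Ltd.
Aggregating (R1): 24.99% + 21.12% = 46.11%.
46.11% falls short of the 80% threshold by 33.89 percentage points.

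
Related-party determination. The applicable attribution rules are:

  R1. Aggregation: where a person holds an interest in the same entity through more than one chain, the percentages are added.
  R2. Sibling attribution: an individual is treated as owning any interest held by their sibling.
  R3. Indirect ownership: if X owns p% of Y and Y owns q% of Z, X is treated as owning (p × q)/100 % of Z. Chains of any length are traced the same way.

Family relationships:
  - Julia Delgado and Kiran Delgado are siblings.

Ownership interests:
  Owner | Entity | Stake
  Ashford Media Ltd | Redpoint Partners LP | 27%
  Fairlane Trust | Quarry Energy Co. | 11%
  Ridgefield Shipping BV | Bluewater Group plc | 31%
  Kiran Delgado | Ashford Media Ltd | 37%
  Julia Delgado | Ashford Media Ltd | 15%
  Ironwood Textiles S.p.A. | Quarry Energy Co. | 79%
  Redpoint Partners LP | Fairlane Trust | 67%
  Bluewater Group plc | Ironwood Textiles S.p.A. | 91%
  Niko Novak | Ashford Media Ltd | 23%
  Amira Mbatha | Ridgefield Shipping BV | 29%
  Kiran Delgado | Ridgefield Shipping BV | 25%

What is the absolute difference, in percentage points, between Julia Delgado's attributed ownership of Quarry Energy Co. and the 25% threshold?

By sibling attribution (R2), Julia Delgado is treated as also owning Kiran Delgado's interest in Ashford Media Ltd, giving 15% + 37% = 52%.
By sibling attribution (R2), Julia Delgado is treated as owning Kiran Delgado's 25% interest in Ridgefield Shipping BV.
Chain via Ashford Media Ltd → Redpoint Partners LP → Fairlane Trust (R3): 52% × 27% × 67% × 11% = 1.034748% of Quarry Energy Co.
Chain via Ridgefield Shipping BV → Bluewater Group plc → Ironwood Textiles S.p.A. (R3): 25% × 31% × 91% × 79% = 5.571475% of Quarry Energy Co.
Aggregating (R1): 1.034748% + 5.571475% = 6.606223%.
6.606223% falls short of the 25% threshold by 18.393777 percentage points.

18.393777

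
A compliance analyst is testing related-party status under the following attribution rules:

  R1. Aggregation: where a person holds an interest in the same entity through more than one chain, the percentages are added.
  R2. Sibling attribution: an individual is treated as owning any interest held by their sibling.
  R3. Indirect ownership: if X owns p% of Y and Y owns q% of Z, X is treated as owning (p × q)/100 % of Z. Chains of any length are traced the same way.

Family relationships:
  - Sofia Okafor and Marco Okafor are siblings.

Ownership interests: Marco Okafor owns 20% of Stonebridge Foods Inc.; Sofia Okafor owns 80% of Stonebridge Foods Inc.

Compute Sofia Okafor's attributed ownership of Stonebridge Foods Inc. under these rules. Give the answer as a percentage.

By sibling attribution (R2), Sofia Okafor is treated as also owning Marco Okafor's interest in Stonebridge Foods Inc, giving 80% + 20% = 100%.
Direct interest in Stonebridge Foods Inc: 100%.

100%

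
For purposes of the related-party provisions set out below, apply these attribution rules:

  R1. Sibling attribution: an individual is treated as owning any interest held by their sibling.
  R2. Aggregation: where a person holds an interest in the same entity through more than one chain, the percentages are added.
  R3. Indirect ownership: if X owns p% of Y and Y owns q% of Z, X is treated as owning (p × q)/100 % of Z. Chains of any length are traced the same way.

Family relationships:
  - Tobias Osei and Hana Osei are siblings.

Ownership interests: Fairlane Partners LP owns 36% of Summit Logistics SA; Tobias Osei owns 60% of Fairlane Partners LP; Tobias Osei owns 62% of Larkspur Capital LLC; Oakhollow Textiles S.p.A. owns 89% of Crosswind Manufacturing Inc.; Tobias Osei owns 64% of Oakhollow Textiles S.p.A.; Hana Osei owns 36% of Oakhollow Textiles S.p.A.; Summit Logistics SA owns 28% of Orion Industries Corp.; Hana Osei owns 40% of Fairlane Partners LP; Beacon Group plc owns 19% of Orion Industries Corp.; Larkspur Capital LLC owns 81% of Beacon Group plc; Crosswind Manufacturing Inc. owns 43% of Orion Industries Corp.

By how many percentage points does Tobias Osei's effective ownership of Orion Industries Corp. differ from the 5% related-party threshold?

52.8918

By sibling attribution (R1), Tobias Osei is treated as also owning Hana Osei's interest in Oakhollow Textiles S.p.A, giving 64% + 36% = 100%.
By sibling attribution (R1), Tobias Osei is treated as also owning Hana Osei's interest in Fairlane Partners LP, giving 60% + 40% = 100%.
Chain via Larkspur Capital LLC → Beacon Group plc (R3): 62% × 81% × 19% = 9.5418% of Orion Industries Corp.
Chain via Oakhollow Textiles S.p.A. → Crosswind Manufacturing Inc. (R3): 100% × 89% × 43% = 38.27% of Orion Industries Corp.
Chain via Fairlane Partners LP → Summit Logistics SA (R3): 100% × 36% × 28% = 10.08% of Orion Industries Corp.
Aggregating (R2): 9.5418% + 38.27% + 10.08% = 57.8918%.
57.8918% exceeds the 5% threshold by 52.8918 percentage points.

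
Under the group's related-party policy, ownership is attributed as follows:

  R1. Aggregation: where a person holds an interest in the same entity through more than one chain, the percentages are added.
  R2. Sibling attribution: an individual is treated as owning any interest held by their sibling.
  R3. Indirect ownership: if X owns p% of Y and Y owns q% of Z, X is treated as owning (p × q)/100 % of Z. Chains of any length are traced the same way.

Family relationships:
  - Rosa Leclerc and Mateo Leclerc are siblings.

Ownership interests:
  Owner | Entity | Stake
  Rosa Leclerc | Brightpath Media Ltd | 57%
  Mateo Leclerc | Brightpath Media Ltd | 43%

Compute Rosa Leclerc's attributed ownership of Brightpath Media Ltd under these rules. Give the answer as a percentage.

By sibling attribution (R2), Rosa Leclerc is treated as also owning Mateo Leclerc's interest in Brightpath Media Ltd, giving 57% + 43% = 100%.
Direct interest in Brightpath Media Ltd: 100%.

100%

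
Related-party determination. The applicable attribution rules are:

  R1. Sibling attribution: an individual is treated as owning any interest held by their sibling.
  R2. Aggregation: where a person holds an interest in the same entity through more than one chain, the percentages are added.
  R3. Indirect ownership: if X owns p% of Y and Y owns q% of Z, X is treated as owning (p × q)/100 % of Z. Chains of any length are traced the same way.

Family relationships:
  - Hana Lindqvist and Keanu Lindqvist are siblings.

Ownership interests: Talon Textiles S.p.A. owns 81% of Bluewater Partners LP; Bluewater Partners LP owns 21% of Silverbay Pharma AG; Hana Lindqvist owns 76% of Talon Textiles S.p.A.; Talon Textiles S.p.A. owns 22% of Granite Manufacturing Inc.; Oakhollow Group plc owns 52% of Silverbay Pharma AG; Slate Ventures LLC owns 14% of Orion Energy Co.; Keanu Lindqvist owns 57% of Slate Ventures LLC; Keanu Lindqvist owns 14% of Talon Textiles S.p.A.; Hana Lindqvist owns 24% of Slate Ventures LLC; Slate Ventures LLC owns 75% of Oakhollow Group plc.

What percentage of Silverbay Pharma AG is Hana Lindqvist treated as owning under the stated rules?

46.899%

By sibling attribution (R1), Hana Lindqvist is treated as also owning Keanu Lindqvist's interest in Talon Textiles S.p.A, giving 76% + 14% = 90%.
By sibling attribution (R1), Hana Lindqvist is treated as also owning Keanu Lindqvist's interest in Slate Ventures LLC, giving 24% + 57% = 81%.
Chain via Talon Textiles S.p.A. → Bluewater Partners LP (R3): 90% × 81% × 21% = 15.309% of Silverbay Pharma AG.
Chain via Slate Ventures LLC → Oakhollow Group plc (R3): 81% × 75% × 52% = 31.59% of Silverbay Pharma AG.
Aggregating (R2): 15.309% + 31.59% = 46.899%.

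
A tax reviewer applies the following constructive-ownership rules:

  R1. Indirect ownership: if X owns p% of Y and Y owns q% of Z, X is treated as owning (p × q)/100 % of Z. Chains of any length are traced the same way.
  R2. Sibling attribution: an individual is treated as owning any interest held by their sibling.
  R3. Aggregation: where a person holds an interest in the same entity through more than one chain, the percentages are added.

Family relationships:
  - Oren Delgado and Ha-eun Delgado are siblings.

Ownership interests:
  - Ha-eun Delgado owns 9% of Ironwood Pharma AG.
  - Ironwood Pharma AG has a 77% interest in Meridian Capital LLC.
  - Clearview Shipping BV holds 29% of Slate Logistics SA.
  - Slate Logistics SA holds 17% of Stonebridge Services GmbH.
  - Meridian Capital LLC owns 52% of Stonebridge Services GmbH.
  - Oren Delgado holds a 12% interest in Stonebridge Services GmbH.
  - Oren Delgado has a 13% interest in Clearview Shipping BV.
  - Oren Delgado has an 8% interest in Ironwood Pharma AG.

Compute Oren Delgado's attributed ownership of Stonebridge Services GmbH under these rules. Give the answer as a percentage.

By sibling attribution (R2), Oren Delgado is treated as also owning Ha-eun Delgado's interest in Ironwood Pharma AG, giving 8% + 9% = 17%.
Chain via Ironwood Pharma AG → Meridian Capital LLC (R1): 17% × 77% × 52% = 6.8068% of Stonebridge Services GmbH.
Chain via Clearview Shipping BV → Slate Logistics SA (R1): 13% × 29% × 17% = 0.6409% of Stonebridge Services GmbH.
Direct interest in Stonebridge Services GmbH: 12%.
Aggregating (R3): 6.8068% + 0.6409% + 12% = 19.4477%.

19.4477%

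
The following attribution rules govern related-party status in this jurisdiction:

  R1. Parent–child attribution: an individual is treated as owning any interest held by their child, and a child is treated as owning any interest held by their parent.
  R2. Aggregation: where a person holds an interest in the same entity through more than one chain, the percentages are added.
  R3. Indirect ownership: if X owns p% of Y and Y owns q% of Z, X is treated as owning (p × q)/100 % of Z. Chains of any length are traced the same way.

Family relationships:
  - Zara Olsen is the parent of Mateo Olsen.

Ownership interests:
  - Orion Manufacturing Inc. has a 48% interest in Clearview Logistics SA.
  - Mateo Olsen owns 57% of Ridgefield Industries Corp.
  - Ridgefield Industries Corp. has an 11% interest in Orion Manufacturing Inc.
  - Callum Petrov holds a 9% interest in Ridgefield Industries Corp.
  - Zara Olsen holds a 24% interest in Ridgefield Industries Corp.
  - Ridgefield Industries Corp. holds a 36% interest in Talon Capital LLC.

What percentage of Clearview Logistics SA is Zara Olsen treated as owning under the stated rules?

By parent–child attribution (R1), Zara Olsen is treated as also owning Mateo Olsen's interest in Ridgefield Industries Corp, giving 24% + 57% = 81%.
Chain via Ridgefield Industries Corp. → Orion Manufacturing Inc. (R3): 81% × 11% × 48% = 4.2768% of Clearview Logistics SA.

4.2768%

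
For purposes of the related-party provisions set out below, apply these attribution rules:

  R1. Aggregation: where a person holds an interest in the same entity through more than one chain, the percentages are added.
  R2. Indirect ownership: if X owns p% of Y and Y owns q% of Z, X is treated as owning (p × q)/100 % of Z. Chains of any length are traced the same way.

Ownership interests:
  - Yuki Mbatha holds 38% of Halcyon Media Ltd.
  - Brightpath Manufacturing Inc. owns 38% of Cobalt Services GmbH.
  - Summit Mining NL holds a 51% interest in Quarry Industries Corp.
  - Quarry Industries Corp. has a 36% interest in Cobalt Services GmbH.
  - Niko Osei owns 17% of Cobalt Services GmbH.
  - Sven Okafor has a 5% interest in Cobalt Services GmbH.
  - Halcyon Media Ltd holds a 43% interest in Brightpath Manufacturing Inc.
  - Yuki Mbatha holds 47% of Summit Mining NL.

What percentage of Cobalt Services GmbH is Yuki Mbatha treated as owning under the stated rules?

Chain via Summit Mining NL → Quarry Industries Corp. (R2): 47% × 51% × 36% = 8.6292% of Cobalt Services GmbH.
Chain via Halcyon Media Ltd → Brightpath Manufacturing Inc. (R2): 38% × 43% × 38% = 6.2092% of Cobalt Services GmbH.
Aggregating (R1): 8.6292% + 6.2092% = 14.8384%.

14.8384%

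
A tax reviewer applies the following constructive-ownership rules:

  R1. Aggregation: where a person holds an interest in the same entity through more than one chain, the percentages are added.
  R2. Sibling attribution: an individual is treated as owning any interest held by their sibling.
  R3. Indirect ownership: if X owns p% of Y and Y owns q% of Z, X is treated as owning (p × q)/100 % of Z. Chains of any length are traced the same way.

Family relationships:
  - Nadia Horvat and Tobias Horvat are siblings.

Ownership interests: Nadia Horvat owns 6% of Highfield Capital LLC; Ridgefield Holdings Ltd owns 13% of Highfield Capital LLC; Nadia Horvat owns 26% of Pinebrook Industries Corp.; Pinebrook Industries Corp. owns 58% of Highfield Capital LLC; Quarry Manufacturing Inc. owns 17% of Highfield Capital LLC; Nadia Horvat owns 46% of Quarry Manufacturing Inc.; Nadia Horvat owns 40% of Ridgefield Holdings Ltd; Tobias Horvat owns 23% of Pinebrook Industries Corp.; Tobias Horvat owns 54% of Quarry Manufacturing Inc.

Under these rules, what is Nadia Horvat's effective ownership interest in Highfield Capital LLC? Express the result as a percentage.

56.62%

By sibling attribution (R2), Nadia Horvat is treated as also owning Tobias Horvat's interest in Quarry Manufacturing Inc, giving 46% + 54% = 100%.
By sibling attribution (R2), Nadia Horvat is treated as also owning Tobias Horvat's interest in Pinebrook Industries Corp, giving 26% + 23% = 49%.
Chain via Quarry Manufacturing Inc. (R3): 100% × 17% = 17% of Highfield Capital LLC.
Chain via Ridgefield Holdings Ltd (R3): 40% × 13% = 5.2% of Highfield Capital LLC.
Chain via Pinebrook Industries Corp. (R3): 49% × 58% = 28.42% of Highfield Capital LLC.
Direct interest in Highfield Capital LLC: 6%.
Aggregating (R1): 17% + 5.2% + 28.42% + 6% = 56.62%.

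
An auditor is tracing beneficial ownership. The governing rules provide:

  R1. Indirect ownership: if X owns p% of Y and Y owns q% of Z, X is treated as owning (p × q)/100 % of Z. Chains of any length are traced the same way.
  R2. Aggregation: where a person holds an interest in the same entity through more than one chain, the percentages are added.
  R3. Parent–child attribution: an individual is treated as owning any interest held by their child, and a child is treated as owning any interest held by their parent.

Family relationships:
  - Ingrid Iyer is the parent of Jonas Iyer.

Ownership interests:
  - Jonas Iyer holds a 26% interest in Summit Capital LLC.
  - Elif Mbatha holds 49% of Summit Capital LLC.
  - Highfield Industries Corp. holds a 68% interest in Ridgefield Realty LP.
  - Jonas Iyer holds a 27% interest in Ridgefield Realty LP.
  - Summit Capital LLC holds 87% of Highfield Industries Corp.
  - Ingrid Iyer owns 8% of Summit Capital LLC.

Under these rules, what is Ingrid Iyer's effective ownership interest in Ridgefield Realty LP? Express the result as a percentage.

47.1144%

By parent–child attribution (R3), Ingrid Iyer is treated as also owning Jonas Iyer's interest in Summit Capital LLC, giving 8% + 26% = 34%.
By parent–child attribution (R3), Ingrid Iyer is treated as owning Jonas Iyer's 27% interest in Ridgefield Realty LP.
Chain via Summit Capital LLC → Highfield Industries Corp. (R1): 34% × 87% × 68% = 20.1144% of Ridgefield Realty LP.
Direct interest in Ridgefield Realty LP: 27%.
Aggregating (R2): 20.1144% + 27% = 47.1144%.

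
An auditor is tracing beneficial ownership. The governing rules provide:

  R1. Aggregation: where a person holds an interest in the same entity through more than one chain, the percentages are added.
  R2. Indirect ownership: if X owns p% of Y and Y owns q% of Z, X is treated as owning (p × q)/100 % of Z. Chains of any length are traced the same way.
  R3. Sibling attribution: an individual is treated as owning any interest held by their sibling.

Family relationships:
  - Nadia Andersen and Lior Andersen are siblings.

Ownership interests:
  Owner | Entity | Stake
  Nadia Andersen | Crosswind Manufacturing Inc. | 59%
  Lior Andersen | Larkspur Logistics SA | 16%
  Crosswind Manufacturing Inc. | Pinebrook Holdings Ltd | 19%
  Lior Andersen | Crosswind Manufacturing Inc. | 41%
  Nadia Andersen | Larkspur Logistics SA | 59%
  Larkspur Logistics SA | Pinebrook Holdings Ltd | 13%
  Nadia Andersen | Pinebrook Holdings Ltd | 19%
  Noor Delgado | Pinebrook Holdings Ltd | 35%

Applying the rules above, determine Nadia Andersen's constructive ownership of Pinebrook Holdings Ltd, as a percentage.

By sibling attribution (R3), Nadia Andersen is treated as also owning Lior Andersen's interest in Larkspur Logistics SA, giving 59% + 16% = 75%.
By sibling attribution (R3), Nadia Andersen is treated as also owning Lior Andersen's interest in Crosswind Manufacturing Inc, giving 59% + 41% = 100%.
Chain via Larkspur Logistics SA (R2): 75% × 13% = 9.75% of Pinebrook Holdings Ltd.
Chain via Crosswind Manufacturing Inc. (R2): 100% × 19% = 19% of Pinebrook Holdings Ltd.
Direct interest in Pinebrook Holdings Ltd: 19%.
Aggregating (R1): 9.75% + 19% + 19% = 47.75%.

47.75%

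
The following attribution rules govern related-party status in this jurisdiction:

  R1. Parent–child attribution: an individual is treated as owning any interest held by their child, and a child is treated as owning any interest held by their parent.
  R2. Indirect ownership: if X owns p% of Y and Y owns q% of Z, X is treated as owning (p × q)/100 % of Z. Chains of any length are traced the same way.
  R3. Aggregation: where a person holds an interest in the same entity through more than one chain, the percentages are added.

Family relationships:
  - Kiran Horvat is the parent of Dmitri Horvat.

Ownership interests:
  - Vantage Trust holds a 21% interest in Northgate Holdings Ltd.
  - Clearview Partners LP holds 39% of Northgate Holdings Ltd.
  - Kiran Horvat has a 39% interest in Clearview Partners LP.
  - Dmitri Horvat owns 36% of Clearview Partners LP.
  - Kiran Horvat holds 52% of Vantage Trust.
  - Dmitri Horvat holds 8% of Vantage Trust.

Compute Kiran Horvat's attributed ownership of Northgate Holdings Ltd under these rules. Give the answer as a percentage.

41.85%

By parent–child attribution (R1), Kiran Horvat is treated as also owning Dmitri Horvat's interest in Clearview Partners LP, giving 39% + 36% = 75%.
By parent–child attribution (R1), Kiran Horvat is treated as also owning Dmitri Horvat's interest in Vantage Trust, giving 52% + 8% = 60%.
Chain via Clearview Partners LP (R2): 75% × 39% = 29.25% of Northgate Holdings Ltd.
Chain via Vantage Trust (R2): 60% × 21% = 12.6% of Northgate Holdings Ltd.
Aggregating (R3): 29.25% + 12.6% = 41.85%.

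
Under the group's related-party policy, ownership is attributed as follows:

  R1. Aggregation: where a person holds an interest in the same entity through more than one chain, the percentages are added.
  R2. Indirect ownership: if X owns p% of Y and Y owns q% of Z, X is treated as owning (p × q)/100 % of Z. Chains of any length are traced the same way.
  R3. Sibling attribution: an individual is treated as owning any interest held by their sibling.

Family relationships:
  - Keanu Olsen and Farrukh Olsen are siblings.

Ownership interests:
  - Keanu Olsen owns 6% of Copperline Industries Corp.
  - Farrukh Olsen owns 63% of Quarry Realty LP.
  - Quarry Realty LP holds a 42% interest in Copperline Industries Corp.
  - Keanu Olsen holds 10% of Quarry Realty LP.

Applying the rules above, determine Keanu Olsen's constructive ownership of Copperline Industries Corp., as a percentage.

36.66%

By sibling attribution (R3), Keanu Olsen is treated as also owning Farrukh Olsen's interest in Quarry Realty LP, giving 10% + 63% = 73%.
Chain via Quarry Realty LP (R2): 73% × 42% = 30.66% of Copperline Industries Corp.
Direct interest in Copperline Industries Corp: 6%.
Aggregating (R1): 30.66% + 6% = 36.66%.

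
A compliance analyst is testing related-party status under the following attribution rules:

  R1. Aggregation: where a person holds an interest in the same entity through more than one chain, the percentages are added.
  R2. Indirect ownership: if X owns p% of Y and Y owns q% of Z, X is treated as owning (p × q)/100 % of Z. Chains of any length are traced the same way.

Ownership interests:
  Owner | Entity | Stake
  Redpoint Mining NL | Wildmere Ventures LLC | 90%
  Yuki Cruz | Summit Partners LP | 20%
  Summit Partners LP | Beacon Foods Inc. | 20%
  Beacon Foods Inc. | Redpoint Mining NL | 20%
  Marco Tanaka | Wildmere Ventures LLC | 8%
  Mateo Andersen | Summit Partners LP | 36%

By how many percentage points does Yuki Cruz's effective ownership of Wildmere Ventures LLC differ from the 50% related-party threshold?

Chain via Summit Partners LP → Beacon Foods Inc. → Redpoint Mining NL (R2): 20% × 20% × 20% × 90% = 0.72% of Wildmere Ventures LLC.
0.72% falls short of the 50% threshold by 49.28 percentage points.

49.28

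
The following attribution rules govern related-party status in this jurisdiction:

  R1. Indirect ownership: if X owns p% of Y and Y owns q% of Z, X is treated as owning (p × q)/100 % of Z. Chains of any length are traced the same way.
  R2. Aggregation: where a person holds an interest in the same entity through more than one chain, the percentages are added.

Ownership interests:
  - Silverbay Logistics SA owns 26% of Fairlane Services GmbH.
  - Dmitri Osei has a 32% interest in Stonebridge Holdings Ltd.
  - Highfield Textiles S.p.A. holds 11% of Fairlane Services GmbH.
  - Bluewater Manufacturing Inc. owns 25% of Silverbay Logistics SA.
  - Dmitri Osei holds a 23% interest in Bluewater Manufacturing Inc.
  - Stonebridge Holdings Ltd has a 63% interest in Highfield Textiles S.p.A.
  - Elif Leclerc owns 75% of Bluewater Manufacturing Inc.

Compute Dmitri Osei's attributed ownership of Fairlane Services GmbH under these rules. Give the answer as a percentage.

Chain via Bluewater Manufacturing Inc. → Silverbay Logistics SA (R1): 23% × 25% × 26% = 1.495% of Fairlane Services GmbH.
Chain via Stonebridge Holdings Ltd → Highfield Textiles S.p.A. (R1): 32% × 63% × 11% = 2.2176% of Fairlane Services GmbH.
Aggregating (R2): 1.495% + 2.2176% = 3.7126%.

3.7126%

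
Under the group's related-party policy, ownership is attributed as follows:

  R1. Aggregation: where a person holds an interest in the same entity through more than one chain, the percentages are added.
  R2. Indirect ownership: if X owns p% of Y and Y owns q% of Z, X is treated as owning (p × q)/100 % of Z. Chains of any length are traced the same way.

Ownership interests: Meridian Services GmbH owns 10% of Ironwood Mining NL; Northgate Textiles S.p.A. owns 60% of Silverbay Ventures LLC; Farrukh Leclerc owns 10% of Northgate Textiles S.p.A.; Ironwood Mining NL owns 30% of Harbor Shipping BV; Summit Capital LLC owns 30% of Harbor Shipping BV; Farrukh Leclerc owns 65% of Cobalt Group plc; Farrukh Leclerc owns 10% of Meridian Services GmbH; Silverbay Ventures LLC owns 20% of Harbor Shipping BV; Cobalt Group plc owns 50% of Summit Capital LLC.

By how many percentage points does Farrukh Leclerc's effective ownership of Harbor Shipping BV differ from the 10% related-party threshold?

1.25

Chain via Meridian Services GmbH → Ironwood Mining NL (R2): 10% × 10% × 30% = 0.3% of Harbor Shipping BV.
Chain via Northgate Textiles S.p.A. → Silverbay Ventures LLC (R2): 10% × 60% × 20% = 1.2% of Harbor Shipping BV.
Chain via Cobalt Group plc → Summit Capital LLC (R2): 65% × 50% × 30% = 9.75% of Harbor Shipping BV.
Aggregating (R1): 0.3% + 1.2% + 9.75% = 11.25%.
11.25% exceeds the 10% threshold by 1.25 percentage points.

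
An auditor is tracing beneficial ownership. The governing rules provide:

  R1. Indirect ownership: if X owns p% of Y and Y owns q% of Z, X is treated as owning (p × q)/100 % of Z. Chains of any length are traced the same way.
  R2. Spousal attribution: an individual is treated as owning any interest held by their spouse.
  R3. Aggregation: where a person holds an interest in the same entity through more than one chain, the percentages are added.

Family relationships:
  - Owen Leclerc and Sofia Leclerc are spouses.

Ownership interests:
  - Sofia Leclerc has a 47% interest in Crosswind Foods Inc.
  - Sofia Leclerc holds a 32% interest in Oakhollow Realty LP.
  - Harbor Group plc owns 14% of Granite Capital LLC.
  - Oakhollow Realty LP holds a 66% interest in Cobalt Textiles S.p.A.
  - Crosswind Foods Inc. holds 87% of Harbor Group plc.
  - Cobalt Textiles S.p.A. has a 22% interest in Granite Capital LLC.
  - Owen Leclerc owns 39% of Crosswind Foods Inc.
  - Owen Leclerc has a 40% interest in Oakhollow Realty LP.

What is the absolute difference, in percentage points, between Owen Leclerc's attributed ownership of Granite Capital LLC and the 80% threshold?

59.0708

By spousal attribution (R2), Owen Leclerc is treated as also owning Sofia Leclerc's interest in Crosswind Foods Inc, giving 39% + 47% = 86%.
By spousal attribution (R2), Owen Leclerc is treated as also owning Sofia Leclerc's interest in Oakhollow Realty LP, giving 40% + 32% = 72%.
Chain via Crosswind Foods Inc. → Harbor Group plc (R1): 86% × 87% × 14% = 10.4748% of Granite Capital LLC.
Chain via Oakhollow Realty LP → Cobalt Textiles S.p.A. (R1): 72% × 66% × 22% = 10.4544% of Granite Capital LLC.
Aggregating (R3): 10.4748% + 10.4544% = 20.9292%.
20.9292% falls short of the 80% threshold by 59.0708 percentage points.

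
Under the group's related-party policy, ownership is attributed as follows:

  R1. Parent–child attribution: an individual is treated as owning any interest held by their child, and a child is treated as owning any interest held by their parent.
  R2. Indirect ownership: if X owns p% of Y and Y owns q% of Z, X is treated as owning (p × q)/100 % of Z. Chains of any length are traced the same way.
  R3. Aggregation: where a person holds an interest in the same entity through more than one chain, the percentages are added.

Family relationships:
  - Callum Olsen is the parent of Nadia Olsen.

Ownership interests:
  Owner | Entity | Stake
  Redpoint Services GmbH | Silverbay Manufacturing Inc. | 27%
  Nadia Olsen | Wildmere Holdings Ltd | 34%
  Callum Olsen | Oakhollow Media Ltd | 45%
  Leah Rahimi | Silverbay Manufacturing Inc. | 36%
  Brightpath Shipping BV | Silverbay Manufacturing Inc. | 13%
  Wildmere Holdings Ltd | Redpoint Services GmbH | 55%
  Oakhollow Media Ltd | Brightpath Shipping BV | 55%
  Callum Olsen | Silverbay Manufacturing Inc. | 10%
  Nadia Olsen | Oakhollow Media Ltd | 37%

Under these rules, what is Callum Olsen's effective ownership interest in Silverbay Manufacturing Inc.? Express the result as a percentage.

20.912%

By parent–child attribution (R1), Callum Olsen is treated as also owning Nadia Olsen's interest in Oakhollow Media Ltd, giving 45% + 37% = 82%.
By parent–child attribution (R1), Callum Olsen is treated as owning Nadia Olsen's 34% interest in Wildmere Holdings Ltd.
Chain via Oakhollow Media Ltd → Brightpath Shipping BV (R2): 82% × 55% × 13% = 5.863% of Silverbay Manufacturing Inc.
Direct interest in Silverbay Manufacturing Inc: 10%.
Chain via Wildmere Holdings Ltd → Redpoint Services GmbH (R2): 34% × 55% × 27% = 5.049% of Silverbay Manufacturing Inc.
Aggregating (R3): 5.863% + 10% + 5.049% = 20.912%.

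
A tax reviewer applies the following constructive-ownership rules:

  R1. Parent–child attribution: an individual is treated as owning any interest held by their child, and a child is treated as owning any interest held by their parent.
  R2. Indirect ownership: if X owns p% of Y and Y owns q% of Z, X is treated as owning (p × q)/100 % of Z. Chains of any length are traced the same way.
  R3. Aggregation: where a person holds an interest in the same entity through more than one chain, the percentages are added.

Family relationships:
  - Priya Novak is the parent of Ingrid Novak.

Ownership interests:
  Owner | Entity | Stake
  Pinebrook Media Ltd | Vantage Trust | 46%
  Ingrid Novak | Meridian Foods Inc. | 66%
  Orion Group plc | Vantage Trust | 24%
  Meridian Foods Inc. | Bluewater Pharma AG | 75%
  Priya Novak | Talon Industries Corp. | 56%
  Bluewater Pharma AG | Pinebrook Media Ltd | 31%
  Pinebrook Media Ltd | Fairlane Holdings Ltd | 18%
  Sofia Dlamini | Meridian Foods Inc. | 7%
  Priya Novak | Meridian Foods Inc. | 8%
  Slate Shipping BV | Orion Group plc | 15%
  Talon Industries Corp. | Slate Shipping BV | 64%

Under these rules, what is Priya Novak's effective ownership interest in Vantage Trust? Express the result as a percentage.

By parent–child attribution (R1), Priya Novak is treated as also owning Ingrid Novak's interest in Meridian Foods Inc, giving 8% + 66% = 74%.
Chain via Talon Industries Corp. → Slate Shipping BV → Orion Group plc (R2): 56% × 64% × 15% × 24% = 1.29024% of Vantage Trust.
Chain via Meridian Foods Inc. → Bluewater Pharma AG → Pinebrook Media Ltd (R2): 74% × 75% × 31% × 46% = 7.9143% of Vantage Trust.
Aggregating (R3): 1.29024% + 7.9143% = 9.20454%.

9.20454%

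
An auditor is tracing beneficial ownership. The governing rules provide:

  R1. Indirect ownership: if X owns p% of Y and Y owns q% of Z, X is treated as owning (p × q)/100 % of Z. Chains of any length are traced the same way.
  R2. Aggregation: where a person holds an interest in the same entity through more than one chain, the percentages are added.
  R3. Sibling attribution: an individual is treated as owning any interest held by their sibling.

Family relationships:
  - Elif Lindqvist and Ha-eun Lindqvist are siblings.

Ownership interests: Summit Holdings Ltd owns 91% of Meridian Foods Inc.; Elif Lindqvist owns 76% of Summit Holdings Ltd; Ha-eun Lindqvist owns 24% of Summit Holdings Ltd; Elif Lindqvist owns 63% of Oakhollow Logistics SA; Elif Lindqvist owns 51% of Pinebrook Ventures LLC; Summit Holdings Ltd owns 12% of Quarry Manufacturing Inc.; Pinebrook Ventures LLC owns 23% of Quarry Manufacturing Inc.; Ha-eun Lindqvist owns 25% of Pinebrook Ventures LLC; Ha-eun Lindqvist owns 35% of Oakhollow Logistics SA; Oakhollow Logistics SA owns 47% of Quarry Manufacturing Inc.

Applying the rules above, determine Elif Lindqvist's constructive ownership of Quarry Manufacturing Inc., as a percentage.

By sibling attribution (R3), Elif Lindqvist is treated as also owning Ha-eun Lindqvist's interest in Summit Holdings Ltd, giving 76% + 24% = 100%.
By sibling attribution (R3), Elif Lindqvist is treated as also owning Ha-eun Lindqvist's interest in Pinebrook Ventures LLC, giving 51% + 25% = 76%.
By sibling attribution (R3), Elif Lindqvist is treated as also owning Ha-eun Lindqvist's interest in Oakhollow Logistics SA, giving 63% + 35% = 98%.
Chain via Summit Holdings Ltd (R1): 100% × 12% = 12% of Quarry Manufacturing Inc.
Chain via Pinebrook Ventures LLC (R1): 76% × 23% = 17.48% of Quarry Manufacturing Inc.
Chain via Oakhollow Logistics SA (R1): 98% × 47% = 46.06% of Quarry Manufacturing Inc.
Aggregating (R2): 12% + 17.48% + 46.06% = 75.54%.

75.54%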